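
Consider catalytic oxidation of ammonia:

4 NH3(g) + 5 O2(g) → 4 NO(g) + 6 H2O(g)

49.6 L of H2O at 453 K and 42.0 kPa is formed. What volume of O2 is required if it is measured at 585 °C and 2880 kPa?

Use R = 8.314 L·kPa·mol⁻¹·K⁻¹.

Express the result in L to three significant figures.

1.14 L

n(H2O) = PV/RT = (42.0 × 49.6) / (8.314 × 453) = 0.5531 mol
n(O2) = (5/6) × 0.5531 = 0.4609 mol
V = nRT/P = 0.4609 × 8.314 × 858.15 / 2880 = 1.142 L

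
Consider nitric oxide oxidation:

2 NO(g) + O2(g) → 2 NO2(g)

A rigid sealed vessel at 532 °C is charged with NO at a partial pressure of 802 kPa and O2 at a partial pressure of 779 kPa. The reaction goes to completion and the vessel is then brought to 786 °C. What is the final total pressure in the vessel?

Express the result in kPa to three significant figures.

At constant V, partial pressures at 532 °C are proportional to moles, so apply stoichiometry directly to pressures.
P(O2) required for 802 kPa of NO = (1/2) × 802 = 401.0 kPa; available 779 kPa, so NO is limiting.
P(O2) remaining = 779 − (1/2) × 802 = 378.0 kPa
P(gaseous products) = (2)/2 × 802 = 802.0 kPa
P_total at 532 °C = 378.0 + 802.0 = 1180 kPa
Scaling to 786 °C: P = 1180 × 1059.15/805.15 = 1552 kPa

1550 kPa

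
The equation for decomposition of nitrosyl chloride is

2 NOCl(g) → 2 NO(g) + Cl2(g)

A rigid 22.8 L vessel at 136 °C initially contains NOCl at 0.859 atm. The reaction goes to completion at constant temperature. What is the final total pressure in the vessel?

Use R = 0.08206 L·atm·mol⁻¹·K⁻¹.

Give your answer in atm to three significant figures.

1.29 atm

At constant T and V, P ∝ n(gas): 2 mol gas → 3 mol gas.
P_final = (3/2) × 0.859 = 1.288 atm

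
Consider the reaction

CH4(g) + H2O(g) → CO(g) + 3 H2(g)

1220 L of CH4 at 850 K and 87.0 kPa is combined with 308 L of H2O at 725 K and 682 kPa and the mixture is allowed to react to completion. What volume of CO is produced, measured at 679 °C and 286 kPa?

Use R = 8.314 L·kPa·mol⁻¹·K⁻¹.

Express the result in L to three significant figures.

n(CH4) = PV/RT = (87.0 × 1220) / (8.314 × 850) = 15.02 mol
n(H2O) = PV/RT = (682 × 308) / (8.314 × 725) = 34.85 mol
For 15.02 mol CH4, stoichiometry requires (1/1) × 15.02 = 15.02 mol H2O; 34.85 mol is available, so CH4 is limiting.
n(CO) = (1/1) × 15.02 = 15.02 mol
V(CO) = nRT/P = 15.02 × 8.314 × 952.15 / 286 = 415.7 L

416 L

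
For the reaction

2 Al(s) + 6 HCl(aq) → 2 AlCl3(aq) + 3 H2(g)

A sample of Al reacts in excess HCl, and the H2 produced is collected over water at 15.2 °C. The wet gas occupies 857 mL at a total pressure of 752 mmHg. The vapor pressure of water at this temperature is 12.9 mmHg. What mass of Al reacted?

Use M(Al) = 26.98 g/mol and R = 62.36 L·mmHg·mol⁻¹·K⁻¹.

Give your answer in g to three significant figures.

P(H2) = 752 − 12.9 = 739.1 mmHg
n(H2) = PV/RT = (739.1 × 0.8570) / (62.36 × 288.35) = 0.03523 mol
n(Al) = (2/3) × 0.03523 = 0.02349 mol
m(Al) = 0.02349 × 26.98 = 0.6338 g

0.634 g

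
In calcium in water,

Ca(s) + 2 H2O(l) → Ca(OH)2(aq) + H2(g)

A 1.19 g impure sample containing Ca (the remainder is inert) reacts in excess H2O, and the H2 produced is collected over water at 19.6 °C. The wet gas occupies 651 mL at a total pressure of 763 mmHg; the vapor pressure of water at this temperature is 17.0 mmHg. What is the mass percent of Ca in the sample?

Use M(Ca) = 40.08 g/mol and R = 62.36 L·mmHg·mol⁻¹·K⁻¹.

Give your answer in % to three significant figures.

89.6 %

P(H2) = 763 − 17.0 = 746.0 mmHg
n(H2) = PV/RT = (746.0 × 0.6510) / (62.36 × 292.75) = 0.02660 mol
n(Ca) = (1/1) × 0.02660 = 0.02660 mol
m(Ca) = 0.02660 × 40.08 = 1.066 g
%Ca = 1.066 / 1.19 × 100 = 89.58%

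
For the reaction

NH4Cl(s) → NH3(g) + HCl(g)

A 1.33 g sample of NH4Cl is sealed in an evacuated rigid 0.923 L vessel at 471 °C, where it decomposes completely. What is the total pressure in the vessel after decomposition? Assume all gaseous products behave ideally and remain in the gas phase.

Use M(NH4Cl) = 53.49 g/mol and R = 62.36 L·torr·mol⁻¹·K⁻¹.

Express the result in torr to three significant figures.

n(NH4Cl) = 1.33 / 53.49 = 0.02486 mol
n(gas produced) = (2/1) × 0.02486 = 0.04972 mol
P = nRT/V = 0.04972 × 62.36 × 744.15 / 0.923 = 2500 torr

2500 torr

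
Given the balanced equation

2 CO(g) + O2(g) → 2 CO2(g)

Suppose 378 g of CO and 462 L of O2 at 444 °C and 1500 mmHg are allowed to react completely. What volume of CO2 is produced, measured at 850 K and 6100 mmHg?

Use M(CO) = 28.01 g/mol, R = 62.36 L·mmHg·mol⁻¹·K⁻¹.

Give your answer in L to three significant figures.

n(CO) = 378 / 28.01 = 13.50 mol
n(O2) = PV/RT = (1500 × 462) / (62.36 × 717.15) = 15.50 mol
For 13.50 mol CO, stoichiometry requires (1/2) × 13.50 = 6.750 mol O2; 15.50 mol is available, so CO is limiting.
n(CO2) = (2/2) × 13.50 = 13.50 mol
V(CO2) = nRT/P = 13.50 × 62.36 × 850 / 6100 = 117.3 L

117 L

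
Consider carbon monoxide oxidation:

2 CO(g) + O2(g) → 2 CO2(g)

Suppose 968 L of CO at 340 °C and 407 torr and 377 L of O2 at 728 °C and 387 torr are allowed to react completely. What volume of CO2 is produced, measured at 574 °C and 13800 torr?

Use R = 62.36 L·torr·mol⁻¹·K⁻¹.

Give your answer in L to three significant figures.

n(CO) = PV/RT = (407 × 968) / (62.36 × 613.15) = 10.30 mol
n(O2) = PV/RT = (387 × 377) / (62.36 × 1001.15) = 2.337 mol
For 10.30 mol CO, stoichiometry requires (1/2) × 10.30 = 5.150 mol O2; 2.337 mol is available, so O2 is limiting.
n(CO2) = (2/1) × 2.337 = 4.674 mol
V(CO2) = nRT/P = 4.674 × 62.36 × 847.15 / 13800 = 17.89 L

17.9 L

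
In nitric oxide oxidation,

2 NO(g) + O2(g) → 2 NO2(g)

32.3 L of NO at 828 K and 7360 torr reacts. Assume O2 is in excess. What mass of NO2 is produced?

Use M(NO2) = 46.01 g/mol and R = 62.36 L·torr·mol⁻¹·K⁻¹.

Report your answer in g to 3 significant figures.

n(NO) = PV/RT = (7360 × 32.3) / (62.36 × 828) = 4.604 mol
n(NO2) = (2/2) × 4.604 = 4.604 mol
m(NO2) = 4.604 × 46.01 = 211.8 g

212 g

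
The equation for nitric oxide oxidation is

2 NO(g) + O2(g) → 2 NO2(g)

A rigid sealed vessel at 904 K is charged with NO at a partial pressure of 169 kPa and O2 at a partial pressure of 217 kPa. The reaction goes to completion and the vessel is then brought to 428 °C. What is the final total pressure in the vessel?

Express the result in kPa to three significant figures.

Because the vessel is rigid and T is held at 904 K, work the stoichiometry in partial pressures (P_i = n_iRT/V).
P(O2) required for 169 kPa of NO = (1/2) × 169 = 84.50 kPa; available 217 kPa, so NO is limiting.
P(O2) remaining = 217 − (1/2) × 169 = 132.5 kPa
P(gaseous products) = (2)/2 × 169 = 169.0 kPa
P_total at 904 K = 132.5 + 169.0 = 301.5 kPa
Scaling to 428 °C: P = 301.5 × 701.15/904 = 233.8 kPa

234 kPa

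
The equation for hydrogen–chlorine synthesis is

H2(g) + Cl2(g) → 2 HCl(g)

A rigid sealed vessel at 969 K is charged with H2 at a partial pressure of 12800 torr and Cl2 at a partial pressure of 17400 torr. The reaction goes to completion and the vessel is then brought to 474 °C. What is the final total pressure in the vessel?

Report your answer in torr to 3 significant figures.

23300 torr

Because the vessel is rigid and T is held at 969 K, work the stoichiometry in partial pressures (P_i = n_iRT/V).
P(Cl2) required for 12800 torr of H2 = (1/1) × 12800 = 12800 torr; available 17400 torr, so H2 is limiting.
P(Cl2) remaining = 17400 − (1/1) × 12800 = 4600 torr
P(gaseous products) = (2)/1 × 12800 = 25600 torr
P_total at 969 K = 4600 + 25600 = 30200 torr
Scaling to 474 °C: P = 30200 × 747.15/969 = 23290 torr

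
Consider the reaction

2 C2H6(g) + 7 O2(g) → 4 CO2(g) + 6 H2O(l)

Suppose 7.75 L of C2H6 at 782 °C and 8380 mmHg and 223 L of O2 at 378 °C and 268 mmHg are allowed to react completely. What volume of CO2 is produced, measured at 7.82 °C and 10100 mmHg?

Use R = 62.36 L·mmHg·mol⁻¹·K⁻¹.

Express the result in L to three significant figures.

n(C2H6) = PV/RT = (8380 × 7.75) / (62.36 × 1055.15) = 0.9870 mol
n(O2) = PV/RT = (268 × 223) / (62.36 × 651.15) = 1.472 mol
For 0.9870 mol C2H6, stoichiometry requires (7/2) × 0.9870 = 3.454 mol O2; 1.472 mol is available, so O2 is limiting.
n(CO2) = (4/7) × 1.472 = 0.8411 mol
V(CO2) = nRT/P = 0.8411 × 62.36 × 280.97 / 10100 = 1.459 L

1.46 L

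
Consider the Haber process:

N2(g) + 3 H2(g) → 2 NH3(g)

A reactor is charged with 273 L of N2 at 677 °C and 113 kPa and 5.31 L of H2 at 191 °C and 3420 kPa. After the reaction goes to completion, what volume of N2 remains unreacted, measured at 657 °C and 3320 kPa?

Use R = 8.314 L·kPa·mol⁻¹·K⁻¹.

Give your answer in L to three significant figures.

5.44 L

n(N2) = PV/RT = (113 × 273) / (8.314 × 950.15) = 3.905 mol
n(H2) = PV/RT = (3420 × 5.31) / (8.314 × 464.15) = 4.706 mol
For 3.905 mol N2, stoichiometry requires (3/1) × 3.905 = 11.71 mol H2; 4.706 mol is available, so H2 is limiting.
n(N2) consumed = (1/3) × 4.706 = 1.569 mol; remaining = 3.905 − 1.569 = 2.336 mol
V(N2) = nRT/P = 2.336 × 8.314 × 930.15 / 3320 = 5.441 L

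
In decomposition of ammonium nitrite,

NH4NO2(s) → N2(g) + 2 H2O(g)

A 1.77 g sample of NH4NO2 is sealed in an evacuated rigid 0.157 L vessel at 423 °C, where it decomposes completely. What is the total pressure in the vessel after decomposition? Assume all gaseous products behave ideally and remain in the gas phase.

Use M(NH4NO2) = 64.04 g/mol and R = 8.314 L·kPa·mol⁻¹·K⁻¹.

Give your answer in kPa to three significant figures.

n(NH4NO2) = 1.77 / 64.04 = 0.02764 mol
n(gas produced) = (3/1) × 0.02764 = 0.08292 mol
P = nRT/V = 0.08292 × 8.314 × 696.15 / 0.157 = 3057 kPa

3060 kPa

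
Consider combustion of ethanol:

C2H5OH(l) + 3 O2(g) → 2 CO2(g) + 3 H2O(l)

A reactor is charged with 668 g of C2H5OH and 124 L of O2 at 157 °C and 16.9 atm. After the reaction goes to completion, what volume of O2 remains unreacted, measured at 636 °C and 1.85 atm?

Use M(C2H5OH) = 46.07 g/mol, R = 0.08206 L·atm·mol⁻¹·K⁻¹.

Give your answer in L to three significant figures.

n(C2H5OH) = 668 / 46.07 = 14.50 mol
n(O2) = PV/RT = (16.9 × 124) / (0.08206 × 430.15) = 59.37 mol
For 14.50 mol C2H5OH, stoichiometry requires (3/1) × 14.50 = 43.50 mol O2; 59.37 mol is available, so C2H5OH is limiting.
n(O2) consumed = (3/1) × 14.50 = 43.50 mol; remaining = 59.37 − 43.50 = 15.87 mol
V(O2) = nRT/P = 15.87 × 0.08206 × 909.15 / 1.85 = 640.0 L

640 L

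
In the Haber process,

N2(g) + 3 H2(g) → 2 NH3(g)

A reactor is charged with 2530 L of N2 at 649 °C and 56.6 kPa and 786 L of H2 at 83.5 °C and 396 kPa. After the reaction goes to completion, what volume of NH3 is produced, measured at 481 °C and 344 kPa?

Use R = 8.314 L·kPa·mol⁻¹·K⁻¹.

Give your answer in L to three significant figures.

n(N2) = PV/RT = (56.6 × 2530) / (8.314 × 922.15) = 18.68 mol
n(H2) = PV/RT = (396 × 786) / (8.314 × 356.65) = 105.0 mol
For 18.68 mol N2, stoichiometry requires (3/1) × 18.68 = 56.04 mol H2; 105.0 mol is available, so N2 is limiting.
n(NH3) = (2/1) × 18.68 = 37.36 mol
V(NH3) = nRT/P = 37.36 × 8.314 × 754.15 / 344 = 681.0 L

681 L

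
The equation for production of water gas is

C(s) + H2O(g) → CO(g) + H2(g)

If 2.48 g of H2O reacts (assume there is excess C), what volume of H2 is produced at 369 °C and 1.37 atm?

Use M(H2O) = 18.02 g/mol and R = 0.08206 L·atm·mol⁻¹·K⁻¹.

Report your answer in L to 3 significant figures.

n(H2O) = 2.480 / 18.02 = 0.1376 mol
n(H2) = (1/1) × 0.1376 = 0.1376 mol
V = nRT/P = 0.1376 × 0.08206 × 642.15 / 1.37 = 5.293 L

5.29 L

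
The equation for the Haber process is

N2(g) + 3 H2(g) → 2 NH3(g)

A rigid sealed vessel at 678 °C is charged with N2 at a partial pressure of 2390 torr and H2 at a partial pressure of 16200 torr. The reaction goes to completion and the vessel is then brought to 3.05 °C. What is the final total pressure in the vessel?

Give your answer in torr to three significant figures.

4010 torr

With V and T fixed, P_i ∝ n_i, so the mole ratios apply directly to partial pressures at 678 °C.
P(H2) required for 2390 torr of N2 = (3/1) × 2390 = 7170 torr; available 16200 torr, so N2 is limiting.
P(H2) remaining = 16200 − (3/1) × 2390 = 9030 torr
P(gaseous products) = (2)/1 × 2390 = 4780 torr
P_total at 678 °C = 9030 + 4780 = 13810 torr
Scaling to 3.05 °C: P = 13810 × 276.2/951.15 = 4010 torr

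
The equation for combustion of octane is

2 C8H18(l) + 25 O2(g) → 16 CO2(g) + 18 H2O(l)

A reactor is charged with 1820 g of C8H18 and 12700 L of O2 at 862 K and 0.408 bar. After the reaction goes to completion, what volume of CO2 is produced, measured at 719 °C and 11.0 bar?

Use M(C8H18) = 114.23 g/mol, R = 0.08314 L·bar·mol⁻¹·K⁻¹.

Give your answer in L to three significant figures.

n(C8H18) = 1820 / 114.23 = 15.93 mol
n(O2) = PV/RT = (0.408 × 12700) / (0.08314 × 862) = 72.30 mol
For 15.93 mol C8H18, stoichiometry requires (25/2) × 15.93 = 199.1 mol O2; 72.30 mol is available, so O2 is limiting.
n(CO2) = (16/25) × 72.30 = 46.27 mol
V(CO2) = nRT/P = 46.27 × 0.08314 × 992.15 / 11.0 = 347.0 L

347 L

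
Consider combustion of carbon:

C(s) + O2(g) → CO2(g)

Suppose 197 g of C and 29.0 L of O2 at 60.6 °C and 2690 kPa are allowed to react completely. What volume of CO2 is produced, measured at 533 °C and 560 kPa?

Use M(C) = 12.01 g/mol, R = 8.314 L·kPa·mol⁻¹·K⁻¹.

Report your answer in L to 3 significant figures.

n(C) = 197 / 12.01 = 16.40 mol
n(O2) = PV/RT = (2690 × 29.0) / (8.314 × 333.75) = 28.11 mol
For 16.40 mol C, stoichiometry requires (1/1) × 16.40 = 16.40 mol O2; 28.11 mol is available, so C is limiting.
n(CO2) = (1/1) × 16.40 = 16.40 mol
V(CO2) = nRT/P = 16.40 × 8.314 × 806.15 / 560 = 196.3 L

196 L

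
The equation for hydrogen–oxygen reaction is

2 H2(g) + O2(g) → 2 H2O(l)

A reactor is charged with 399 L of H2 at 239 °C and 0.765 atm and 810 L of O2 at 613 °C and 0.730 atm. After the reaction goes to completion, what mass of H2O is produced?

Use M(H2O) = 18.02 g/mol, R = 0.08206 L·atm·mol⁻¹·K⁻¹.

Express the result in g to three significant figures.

131 g

n(H2) = PV/RT = (0.765 × 399) / (0.08206 × 512.15) = 7.263 mol
n(O2) = PV/RT = (0.730 × 810) / (0.08206 × 886.15) = 8.131 mol
For 7.263 mol H2, stoichiometry requires (1/2) × 7.263 = 3.631 mol O2; 8.131 mol is available, so H2 is limiting.
n(H2O) = (2/2) × 7.263 = 7.263 mol
m(H2O) = 7.263 × 18.02 = 130.9 g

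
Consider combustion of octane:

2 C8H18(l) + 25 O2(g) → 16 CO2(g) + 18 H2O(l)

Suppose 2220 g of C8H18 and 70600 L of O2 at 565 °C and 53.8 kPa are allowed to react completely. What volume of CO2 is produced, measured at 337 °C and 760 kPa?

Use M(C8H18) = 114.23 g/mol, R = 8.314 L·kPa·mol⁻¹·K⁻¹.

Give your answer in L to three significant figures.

n(C8H18) = 2220 / 114.23 = 19.43 mol
n(O2) = PV/RT = (53.8 × 70600) / (8.314 × 838.15) = 545.1 mol
For 19.43 mol C8H18, stoichiometry requires (25/2) × 19.43 = 242.9 mol O2; 545.1 mol is available, so C8H18 is limiting.
n(CO2) = (16/2) × 19.43 = 155.4 mol
V(CO2) = nRT/P = 155.4 × 8.314 × 610.15 / 760 = 1037 L

1040 L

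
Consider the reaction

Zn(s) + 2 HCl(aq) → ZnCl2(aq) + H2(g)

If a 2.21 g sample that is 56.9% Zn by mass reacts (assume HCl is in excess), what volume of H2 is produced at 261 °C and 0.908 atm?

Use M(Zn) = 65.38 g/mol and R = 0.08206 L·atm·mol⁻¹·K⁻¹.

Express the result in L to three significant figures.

0.928 L

mass of Zn = 2.21 × 56.9/100 = 1.257 g
n(Zn) = 1.257 / 65.38 = 0.01923 mol
n(H2) = (1/1) × 0.01923 = 0.01923 mol
V = nRT/P = 0.01923 × 0.08206 × 534.15 / 0.908 = 0.9283 L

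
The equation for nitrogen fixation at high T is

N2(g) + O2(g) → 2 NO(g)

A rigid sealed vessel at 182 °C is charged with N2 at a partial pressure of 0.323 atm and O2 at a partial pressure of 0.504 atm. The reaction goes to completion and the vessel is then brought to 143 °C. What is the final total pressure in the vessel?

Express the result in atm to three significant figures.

0.756 atm

Because the vessel is rigid and T is held at 182 °C, work the stoichiometry in partial pressures (P_i = n_iRT/V).
P(O2) required for 0.323 atm of N2 = (1/1) × 0.323 = 0.3230 atm; available 0.504 atm, so N2 is limiting.
P(O2) remaining = 0.504 − (1/1) × 0.323 = 0.1810 atm
P(gaseous products) = (2)/1 × 0.323 = 0.6460 atm
P_total at 182 °C = 0.1810 + 0.6460 = 0.8270 atm
Scaling to 143 °C: P = 0.8270 × 416.15/455.15 = 0.7561 atm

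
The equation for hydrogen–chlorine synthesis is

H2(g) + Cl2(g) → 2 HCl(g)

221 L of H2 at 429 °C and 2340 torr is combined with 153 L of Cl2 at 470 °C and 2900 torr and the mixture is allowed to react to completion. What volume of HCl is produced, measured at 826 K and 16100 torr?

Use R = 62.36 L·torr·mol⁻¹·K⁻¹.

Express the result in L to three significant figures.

61.3 L

n(H2) = PV/RT = (2340 × 221) / (62.36 × 702.15) = 11.81 mol
n(Cl2) = PV/RT = (2900 × 153) / (62.36 × 743.15) = 9.574 mol
For 11.81 mol H2, stoichiometry requires (1/1) × 11.81 = 11.81 mol Cl2; 9.574 mol is available, so Cl2 is limiting.
n(HCl) = (2/1) × 9.574 = 19.15 mol
V(HCl) = nRT/P = 19.15 × 62.36 × 826 / 16100 = 61.27 L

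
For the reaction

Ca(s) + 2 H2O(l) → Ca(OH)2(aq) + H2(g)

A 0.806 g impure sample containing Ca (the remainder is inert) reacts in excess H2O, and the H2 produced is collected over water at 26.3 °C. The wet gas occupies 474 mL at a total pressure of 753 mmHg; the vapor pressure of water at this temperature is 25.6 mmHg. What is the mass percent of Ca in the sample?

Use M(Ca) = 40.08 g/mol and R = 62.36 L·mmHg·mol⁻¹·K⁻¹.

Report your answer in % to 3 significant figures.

91.8 %

P(H2) = 753 − 25.6 = 727.4 mmHg
n(H2) = PV/RT = (727.4 × 0.4740) / (62.36 × 299.45) = 0.01846 mol
n(Ca) = (1/1) × 0.01846 = 0.01846 mol
m(Ca) = 0.01846 × 40.08 = 0.7399 g
%Ca = 0.7399 / 0.806 × 100 = 91.80%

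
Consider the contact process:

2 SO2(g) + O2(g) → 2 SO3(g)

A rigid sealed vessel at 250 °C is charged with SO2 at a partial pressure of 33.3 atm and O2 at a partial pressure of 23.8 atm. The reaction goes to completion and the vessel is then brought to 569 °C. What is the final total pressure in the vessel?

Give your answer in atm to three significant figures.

65.1 atm

Because the vessel is rigid and T is held at 250 °C, work the stoichiometry in partial pressures (P_i = n_iRT/V).
P(O2) required for 33.3 atm of SO2 = (1/2) × 33.3 = 16.65 atm; available 23.8 atm, so SO2 is limiting.
P(O2) remaining = 23.8 − (1/2) × 33.3 = 7.150 atm
P(gaseous products) = (2)/2 × 33.3 = 33.30 atm
P_total at 250 °C = 7.150 + 33.30 = 40.45 atm
Scaling to 569 °C: P = 40.45 × 842.15/523.15 = 65.12 atm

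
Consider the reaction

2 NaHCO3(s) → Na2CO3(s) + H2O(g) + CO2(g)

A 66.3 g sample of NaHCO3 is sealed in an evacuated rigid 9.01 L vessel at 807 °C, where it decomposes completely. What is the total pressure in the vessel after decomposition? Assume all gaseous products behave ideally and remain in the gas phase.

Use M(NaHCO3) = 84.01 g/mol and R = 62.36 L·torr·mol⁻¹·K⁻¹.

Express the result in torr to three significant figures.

5900 torr

n(NaHCO3) = 66.3 / 84.01 = 0.7892 mol
n(gas produced) = (2/2) × 0.7892 = 0.7892 mol
P = nRT/V = 0.7892 × 62.36 × 1080.15 / 9.01 = 5900 torr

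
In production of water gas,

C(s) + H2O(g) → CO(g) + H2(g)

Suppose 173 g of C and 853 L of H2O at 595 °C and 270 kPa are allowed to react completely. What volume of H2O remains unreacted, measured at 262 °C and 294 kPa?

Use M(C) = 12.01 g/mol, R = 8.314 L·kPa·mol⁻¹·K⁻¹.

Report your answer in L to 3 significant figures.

n(C) = 173 / 12.01 = 14.40 mol
n(H2O) = PV/RT = (270 × 853) / (8.314 × 868.15) = 31.91 mol
For 14.40 mol C, stoichiometry requires (1/1) × 14.40 = 14.40 mol H2O; 31.91 mol is available, so C is limiting.
n(H2O) consumed = (1/1) × 14.40 = 14.40 mol; remaining = 31.91 − 14.40 = 17.51 mol
V(H2O) = nRT/P = 17.51 × 8.314 × 535.15 / 294 = 265.0 L

265 L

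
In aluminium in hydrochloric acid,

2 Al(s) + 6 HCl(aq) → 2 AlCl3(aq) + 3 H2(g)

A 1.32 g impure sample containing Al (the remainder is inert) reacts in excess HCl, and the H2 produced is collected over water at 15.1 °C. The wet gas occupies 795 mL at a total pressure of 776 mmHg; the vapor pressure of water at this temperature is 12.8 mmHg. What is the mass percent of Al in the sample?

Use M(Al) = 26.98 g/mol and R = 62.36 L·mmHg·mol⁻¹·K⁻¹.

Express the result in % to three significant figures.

P(H2) = 776 − 12.8 = 763.2 mmHg
n(H2) = PV/RT = (763.2 × 0.7950) / (62.36 × 288.25) = 0.03375 mol
n(Al) = (2/3) × 0.03375 = 0.02250 mol
m(Al) = 0.02250 × 26.98 = 0.6070 g
%Al = 0.6070 / 1.32 × 100 = 45.98%

46.0 %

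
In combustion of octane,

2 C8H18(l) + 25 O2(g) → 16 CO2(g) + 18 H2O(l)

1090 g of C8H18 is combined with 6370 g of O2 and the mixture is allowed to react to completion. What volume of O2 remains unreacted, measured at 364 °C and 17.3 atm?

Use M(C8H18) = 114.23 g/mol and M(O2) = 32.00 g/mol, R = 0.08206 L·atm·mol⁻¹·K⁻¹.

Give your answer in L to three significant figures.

n(C8H18) = 1090 / 114.23 = 9.542 mol
n(O2) = 6370 / 32.00 = 199.1 mol
For 9.542 mol C8H18, stoichiometry requires (25/2) × 9.542 = 119.3 mol O2; 199.1 mol is available, so C8H18 is limiting.
n(O2) consumed = (25/2) × 9.542 = 119.3 mol; remaining = 199.1 − 119.3 = 79.80 mol
V(O2) = nRT/P = 79.80 × 0.08206 × 637.15 / 17.3 = 241.2 L

241 L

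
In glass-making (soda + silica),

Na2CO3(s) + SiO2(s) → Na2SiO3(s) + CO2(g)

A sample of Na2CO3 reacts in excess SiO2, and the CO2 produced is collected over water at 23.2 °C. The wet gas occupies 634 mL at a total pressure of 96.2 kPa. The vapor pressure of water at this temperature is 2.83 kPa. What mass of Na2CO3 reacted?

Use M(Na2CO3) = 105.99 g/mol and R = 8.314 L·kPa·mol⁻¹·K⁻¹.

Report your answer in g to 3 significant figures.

P(CO2) = 96.2 − 2.83 = 93.37 kPa
n(CO2) = PV/RT = (93.37 × 0.6340) / (8.314 × 296.35) = 0.02403 mol
n(Na2CO3) = (1/1) × 0.02403 = 0.02403 mol
m(Na2CO3) = 0.02403 × 105.99 = 2.547 g

2.55 g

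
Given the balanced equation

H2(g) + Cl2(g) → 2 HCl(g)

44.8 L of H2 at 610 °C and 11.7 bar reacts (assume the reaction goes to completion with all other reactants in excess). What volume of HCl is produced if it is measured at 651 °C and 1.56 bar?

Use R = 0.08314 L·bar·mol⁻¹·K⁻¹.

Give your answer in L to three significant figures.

n(H2) = PV/RT = (11.7 × 44.8) / (0.08314 × 883.15) = 7.139 mol
n(HCl) = (2/1) × 7.139 = 14.28 mol
V = nRT/P = 14.28 × 0.08314 × 924.15 / 1.56 = 703.3 L

703 L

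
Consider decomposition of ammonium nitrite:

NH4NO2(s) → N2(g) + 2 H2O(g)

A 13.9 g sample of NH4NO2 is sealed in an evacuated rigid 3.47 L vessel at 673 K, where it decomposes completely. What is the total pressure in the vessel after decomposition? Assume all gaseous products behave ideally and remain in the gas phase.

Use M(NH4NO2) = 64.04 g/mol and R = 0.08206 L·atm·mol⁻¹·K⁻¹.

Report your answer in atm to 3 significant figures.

n(NH4NO2) = 13.9 / 64.04 = 0.2171 mol
n(gas produced) = (3/1) × 0.2171 = 0.6513 mol
P = nRT/V = 0.6513 × 0.08206 × 673 / 3.47 = 10.37 atm

10.4 atm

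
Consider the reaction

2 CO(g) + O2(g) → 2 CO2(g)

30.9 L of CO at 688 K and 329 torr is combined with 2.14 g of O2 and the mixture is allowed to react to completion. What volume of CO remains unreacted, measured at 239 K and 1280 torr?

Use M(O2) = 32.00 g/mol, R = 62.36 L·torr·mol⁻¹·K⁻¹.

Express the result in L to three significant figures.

n(CO) = PV/RT = (329 × 30.9) / (62.36 × 688) = 0.2370 mol
n(O2) = 2.14 / 32.00 = 0.06688 mol
For 0.2370 mol CO, stoichiometry requires (1/2) × 0.2370 = 0.1185 mol O2; 0.06688 mol is available, so O2 is limiting.
n(CO) consumed = (2/1) × 0.06688 = 0.1338 mol; remaining = 0.2370 − 0.1338 = 0.1032 mol
V(CO) = nRT/P = 0.1032 × 62.36 × 239 / 1280 = 1.202 L

1.20 L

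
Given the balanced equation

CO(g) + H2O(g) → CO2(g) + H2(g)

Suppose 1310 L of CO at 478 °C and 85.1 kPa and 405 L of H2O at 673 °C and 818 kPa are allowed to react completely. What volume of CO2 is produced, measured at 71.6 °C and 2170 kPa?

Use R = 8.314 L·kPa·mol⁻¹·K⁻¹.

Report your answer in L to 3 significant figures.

23.6 L

n(CO) = PV/RT = (85.1 × 1310) / (8.314 × 751.15) = 17.85 mol
n(H2O) = PV/RT = (818 × 405) / (8.314 × 946.15) = 42.12 mol
For 17.85 mol CO, stoichiometry requires (1/1) × 17.85 = 17.85 mol H2O; 42.12 mol is available, so CO is limiting.
n(CO2) = (1/1) × 17.85 = 17.85 mol
V(CO2) = nRT/P = 17.85 × 8.314 × 344.75 / 2170 = 23.58 L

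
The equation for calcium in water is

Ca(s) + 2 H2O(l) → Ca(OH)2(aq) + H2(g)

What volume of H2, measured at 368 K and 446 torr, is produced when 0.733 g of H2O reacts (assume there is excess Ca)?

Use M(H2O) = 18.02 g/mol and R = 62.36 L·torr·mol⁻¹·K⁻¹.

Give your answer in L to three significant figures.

n(H2O) = 0.7330 / 18.02 = 0.04068 mol
n(H2) = (1/2) × 0.04068 = 0.02034 mol
V = nRT/P = 0.02034 × 62.36 × 368 / 446 = 1.047 L

1.05 L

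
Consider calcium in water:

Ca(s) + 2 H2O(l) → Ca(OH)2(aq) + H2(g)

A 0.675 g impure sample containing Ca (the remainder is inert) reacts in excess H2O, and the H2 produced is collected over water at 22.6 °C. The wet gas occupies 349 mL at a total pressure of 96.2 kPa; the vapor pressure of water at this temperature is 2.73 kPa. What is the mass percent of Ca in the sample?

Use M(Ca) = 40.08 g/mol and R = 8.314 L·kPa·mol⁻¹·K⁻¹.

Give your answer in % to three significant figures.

78.8 %

P(H2) = 96.2 − 2.73 = 93.47 kPa
n(H2) = PV/RT = (93.47 × 0.3490) / (8.314 × 295.75) = 0.01327 mol
n(Ca) = (1/1) × 0.01327 = 0.01327 mol
m(Ca) = 0.01327 × 40.08 = 0.5319 g
%Ca = 0.5319 / 0.675 × 100 = 78.80%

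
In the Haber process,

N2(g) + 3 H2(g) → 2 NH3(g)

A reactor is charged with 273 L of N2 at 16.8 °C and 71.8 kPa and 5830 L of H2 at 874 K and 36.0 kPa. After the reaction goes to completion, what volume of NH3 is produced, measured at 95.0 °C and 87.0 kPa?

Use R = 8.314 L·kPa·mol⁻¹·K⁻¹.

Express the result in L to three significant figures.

572 L

n(N2) = PV/RT = (71.8 × 273) / (8.314 × 289.95) = 8.131 mol
n(H2) = PV/RT = (36.0 × 5830) / (8.314 × 874) = 28.88 mol
For 8.131 mol N2, stoichiometry requires (3/1) × 8.131 = 24.39 mol H2; 28.88 mol is available, so N2 is limiting.
n(NH3) = (2/1) × 8.131 = 16.26 mol
V(NH3) = nRT/P = 16.26 × 8.314 × 368.15 / 87.0 = 572.1 L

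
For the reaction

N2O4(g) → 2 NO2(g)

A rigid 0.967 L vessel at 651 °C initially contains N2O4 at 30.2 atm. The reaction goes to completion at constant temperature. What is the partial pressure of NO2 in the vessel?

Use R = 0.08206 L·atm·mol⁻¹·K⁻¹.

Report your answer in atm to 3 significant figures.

n(N2O4)₀ = PV/RT = (30.2 × 0.967) / (0.08206 × 924.15) = 0.3851 mol
n(NO2) = (2/1) × 0.3851 = 0.7702 mol
P(NO2) = nRT/V = 0.7702 × 0.08206 × 924.15 / 0.967 = 60.40 atm

60.4 atm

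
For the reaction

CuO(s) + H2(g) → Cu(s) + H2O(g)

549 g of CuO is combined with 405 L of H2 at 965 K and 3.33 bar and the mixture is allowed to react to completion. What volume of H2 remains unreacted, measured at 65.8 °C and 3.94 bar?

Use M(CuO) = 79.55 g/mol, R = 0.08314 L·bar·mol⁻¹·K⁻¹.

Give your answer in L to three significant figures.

70.9 L

n(CuO) = 549 / 79.55 = 6.901 mol
n(H2) = PV/RT = (3.33 × 405) / (0.08314 × 965) = 16.81 mol
For 6.901 mol CuO, stoichiometry requires (1/1) × 6.901 = 6.901 mol H2; 16.81 mol is available, so CuO is limiting.
n(H2) consumed = (1/1) × 6.901 = 6.901 mol; remaining = 16.81 − 6.901 = 9.909 mol
V(H2) = nRT/P = 9.909 × 0.08314 × 338.95 / 3.94 = 70.87 L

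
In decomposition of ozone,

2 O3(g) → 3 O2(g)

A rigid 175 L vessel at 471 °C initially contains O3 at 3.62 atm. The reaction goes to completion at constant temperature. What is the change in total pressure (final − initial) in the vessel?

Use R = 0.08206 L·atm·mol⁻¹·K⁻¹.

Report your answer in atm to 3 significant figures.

1.81 atm

At constant T and V, P ∝ n(gas): 2 mol gas → 3 mol gas.
P_final = (3/2) × 3.62 = 5.430 atm; ΔP = 5.430 − 3.62 = 1.810 atm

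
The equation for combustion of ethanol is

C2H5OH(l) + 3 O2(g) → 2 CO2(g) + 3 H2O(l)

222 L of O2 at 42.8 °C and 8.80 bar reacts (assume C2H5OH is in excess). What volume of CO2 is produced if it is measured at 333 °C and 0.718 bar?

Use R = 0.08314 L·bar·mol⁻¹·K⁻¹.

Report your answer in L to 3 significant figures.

n(O2) = PV/RT = (8.80 × 222) / (0.08314 × 315.95) = 74.37 mol
n(CO2) = (2/3) × 74.37 = 49.58 mol
V = nRT/P = 49.58 × 0.08314 × 606.15 / 0.718 = 3480 L

3480 L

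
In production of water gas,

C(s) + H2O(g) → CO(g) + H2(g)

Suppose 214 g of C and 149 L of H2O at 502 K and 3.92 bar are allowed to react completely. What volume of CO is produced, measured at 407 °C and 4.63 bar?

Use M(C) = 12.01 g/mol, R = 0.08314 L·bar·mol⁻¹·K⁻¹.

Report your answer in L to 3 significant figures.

n(C) = 214 / 12.01 = 17.82 mol
n(H2O) = PV/RT = (3.92 × 149) / (0.08314 × 502) = 13.99 mol
For 17.82 mol C, stoichiometry requires (1/1) × 17.82 = 17.82 mol H2O; 13.99 mol is available, so H2O is limiting.
n(CO) = (1/1) × 13.99 = 13.99 mol
V(CO) = nRT/P = 13.99 × 0.08314 × 680.15 / 4.63 = 170.9 L

171 L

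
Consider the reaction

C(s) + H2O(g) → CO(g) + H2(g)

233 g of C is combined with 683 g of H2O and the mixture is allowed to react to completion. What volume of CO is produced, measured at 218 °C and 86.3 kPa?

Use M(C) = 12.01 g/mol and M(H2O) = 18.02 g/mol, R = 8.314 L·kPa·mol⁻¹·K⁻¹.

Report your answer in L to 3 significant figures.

n(C) = 233 / 12.01 = 19.40 mol
n(H2O) = 683 / 18.02 = 37.90 mol
For 19.40 mol C, stoichiometry requires (1/1) × 19.40 = 19.40 mol H2O; 37.90 mol is available, so C is limiting.
n(CO) = (1/1) × 19.40 = 19.40 mol
V(CO) = nRT/P = 19.40 × 8.314 × 491.15 / 86.3 = 917.9 L

918 L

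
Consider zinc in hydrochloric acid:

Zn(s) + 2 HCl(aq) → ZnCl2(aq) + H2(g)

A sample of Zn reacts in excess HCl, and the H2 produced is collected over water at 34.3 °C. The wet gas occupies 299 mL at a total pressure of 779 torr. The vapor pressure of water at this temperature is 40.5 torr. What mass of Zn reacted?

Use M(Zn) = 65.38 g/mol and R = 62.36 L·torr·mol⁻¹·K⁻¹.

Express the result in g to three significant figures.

P(H2) = 779 − 40.5 = 738.5 torr
n(H2) = PV/RT = (738.5 × 0.2990) / (62.36 × 307.45) = 0.01152 mol
n(Zn) = (1/1) × 0.01152 = 0.01152 mol
m(Zn) = 0.01152 × 65.38 = 0.7532 g

0.753 g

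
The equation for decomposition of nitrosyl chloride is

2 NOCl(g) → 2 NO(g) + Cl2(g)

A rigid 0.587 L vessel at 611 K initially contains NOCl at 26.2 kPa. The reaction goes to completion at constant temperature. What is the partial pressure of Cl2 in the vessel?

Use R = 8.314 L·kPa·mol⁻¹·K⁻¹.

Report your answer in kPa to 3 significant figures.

n(NOCl)₀ = PV/RT = (26.2 × 0.587) / (8.314 × 611) = 0.003028 mol
n(Cl2) = (1/2) × 0.003028 = 0.001514 mol
P(Cl2) = nRT/V = 0.001514 × 8.314 × 611 / 0.587 = 13.10 kPa

13.1 kPa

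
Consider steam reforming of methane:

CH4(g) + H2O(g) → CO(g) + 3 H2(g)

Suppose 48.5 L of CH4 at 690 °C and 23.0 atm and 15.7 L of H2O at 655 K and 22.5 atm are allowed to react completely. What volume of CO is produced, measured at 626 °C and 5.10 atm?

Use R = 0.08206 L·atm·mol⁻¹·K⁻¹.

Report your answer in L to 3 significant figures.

95.1 L

n(CH4) = PV/RT = (23.0 × 48.5) / (0.08206 × 963.15) = 14.11 mol
n(H2O) = PV/RT = (22.5 × 15.7) / (0.08206 × 655) = 6.572 mol
For 14.11 mol CH4, stoichiometry requires (1/1) × 14.11 = 14.11 mol H2O; 6.572 mol is available, so H2O is limiting.
n(CO) = (1/1) × 6.572 = 6.572 mol
V(CO) = nRT/P = 6.572 × 0.08206 × 899.15 / 5.10 = 95.08 L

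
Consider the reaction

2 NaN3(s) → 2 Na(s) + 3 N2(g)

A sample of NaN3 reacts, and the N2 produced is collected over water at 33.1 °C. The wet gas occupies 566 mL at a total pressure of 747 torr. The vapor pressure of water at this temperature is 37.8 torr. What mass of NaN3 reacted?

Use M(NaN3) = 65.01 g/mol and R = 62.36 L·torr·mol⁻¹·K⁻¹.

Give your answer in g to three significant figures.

0.911 g

P(N2) = 747 − 37.8 = 709.2 torr
n(N2) = PV/RT = (709.2 × 0.5660) / (62.36 × 306.25) = 0.02102 mol
n(NaN3) = (2/3) × 0.02102 = 0.01401 mol
m(NaN3) = 0.01401 × 65.01 = 0.9108 g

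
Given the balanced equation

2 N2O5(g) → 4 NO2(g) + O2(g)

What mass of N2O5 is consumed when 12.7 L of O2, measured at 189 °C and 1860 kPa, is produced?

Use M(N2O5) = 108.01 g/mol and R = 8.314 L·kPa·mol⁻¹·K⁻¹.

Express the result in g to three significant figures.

n(O2) = PV/RT = (1860 × 12.7) / (8.314 × 462.15) = 6.148 mol
n(N2O5) = (2/1) × 6.148 = 12.30 mol
m(N2O5) = 12.30 × 108.01 = 1329 g

1330 g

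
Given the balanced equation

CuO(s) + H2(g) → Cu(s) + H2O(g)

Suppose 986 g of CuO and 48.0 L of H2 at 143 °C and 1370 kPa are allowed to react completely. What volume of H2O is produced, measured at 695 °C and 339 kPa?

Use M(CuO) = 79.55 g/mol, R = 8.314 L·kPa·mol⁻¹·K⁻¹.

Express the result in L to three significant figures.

n(CuO) = 986 / 79.55 = 12.39 mol
n(H2) = PV/RT = (1370 × 48.0) / (8.314 × 416.15) = 19.01 mol
For 12.39 mol CuO, stoichiometry requires (1/1) × 12.39 = 12.39 mol H2; 19.01 mol is available, so CuO is limiting.
n(H2O) = (1/1) × 12.39 = 12.39 mol
V(H2O) = nRT/P = 12.39 × 8.314 × 968.15 / 339 = 294.2 L

294 L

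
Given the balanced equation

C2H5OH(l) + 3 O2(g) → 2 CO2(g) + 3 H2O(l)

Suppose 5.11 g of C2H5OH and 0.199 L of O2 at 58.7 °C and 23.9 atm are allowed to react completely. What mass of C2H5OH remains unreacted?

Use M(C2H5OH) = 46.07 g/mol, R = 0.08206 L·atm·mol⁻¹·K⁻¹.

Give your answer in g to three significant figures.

2.43 g

n(C2H5OH) = 5.11 / 46.07 = 0.1109 mol
n(O2) = PV/RT = (23.9 × 0.199) / (0.08206 × 331.85) = 0.1747 mol
For 0.1109 mol C2H5OH, stoichiometry requires (3/1) × 0.1109 = 0.3327 mol O2; 0.1747 mol is available, so O2 is limiting.
n(C2H5OH) consumed = (1/3) × 0.1747 = 0.05823 mol; remaining = 0.1109 − 0.05823 = 0.05267 mol
m(C2H5OH) = 0.05267 × 46.07 = 2.427 g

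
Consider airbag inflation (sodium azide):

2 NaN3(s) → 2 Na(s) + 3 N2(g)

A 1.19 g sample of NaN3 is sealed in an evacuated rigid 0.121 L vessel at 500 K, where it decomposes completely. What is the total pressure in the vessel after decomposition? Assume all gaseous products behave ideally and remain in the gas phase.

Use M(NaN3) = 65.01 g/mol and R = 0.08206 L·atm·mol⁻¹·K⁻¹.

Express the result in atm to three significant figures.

n(NaN3) = 1.19 / 65.01 = 0.01830 mol
n(gas produced) = (3/2) × 0.01830 = 0.02745 mol
P = nRT/V = 0.02745 × 0.08206 × 500 / 0.121 = 9.308 atm

9.31 atm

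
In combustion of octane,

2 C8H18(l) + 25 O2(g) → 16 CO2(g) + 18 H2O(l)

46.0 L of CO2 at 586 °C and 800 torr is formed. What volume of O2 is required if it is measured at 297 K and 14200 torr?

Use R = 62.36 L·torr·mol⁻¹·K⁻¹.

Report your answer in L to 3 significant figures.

n(CO2) = PV/RT = (800 × 46.0) / (62.36 × 859.15) = 0.6869 mol
n(O2) = (25/16) × 0.6869 = 1.073 mol
V = nRT/P = 1.073 × 62.36 × 297 / 14200 = 1.400 L

1.40 L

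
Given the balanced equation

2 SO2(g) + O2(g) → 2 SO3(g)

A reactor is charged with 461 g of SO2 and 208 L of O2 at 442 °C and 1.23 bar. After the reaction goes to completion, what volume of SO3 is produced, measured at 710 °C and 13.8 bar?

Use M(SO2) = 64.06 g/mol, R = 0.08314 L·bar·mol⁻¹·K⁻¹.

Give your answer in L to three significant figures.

n(SO2) = 461 / 64.06 = 7.196 mol
n(O2) = PV/RT = (1.23 × 208) / (0.08314 × 715.15) = 4.303 mol
For 7.196 mol SO2, stoichiometry requires (1/2) × 7.196 = 3.598 mol O2; 4.303 mol is available, so SO2 is limiting.
n(SO3) = (2/2) × 7.196 = 7.196 mol
V(SO3) = nRT/P = 7.196 × 0.08314 × 983.15 / 13.8 = 42.62 L

42.6 L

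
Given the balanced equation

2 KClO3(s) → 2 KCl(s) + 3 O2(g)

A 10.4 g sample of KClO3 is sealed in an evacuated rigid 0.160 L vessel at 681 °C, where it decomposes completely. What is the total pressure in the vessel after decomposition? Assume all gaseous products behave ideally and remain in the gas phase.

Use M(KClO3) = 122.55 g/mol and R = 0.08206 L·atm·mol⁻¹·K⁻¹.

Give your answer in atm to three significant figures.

62.3 atm

n(KClO3) = 10.4 / 122.55 = 0.08486 mol
n(gas produced) = (3/2) × 0.08486 = 0.1273 mol
P = nRT/V = 0.1273 × 0.08206 × 954.15 / 0.160 = 62.30 atm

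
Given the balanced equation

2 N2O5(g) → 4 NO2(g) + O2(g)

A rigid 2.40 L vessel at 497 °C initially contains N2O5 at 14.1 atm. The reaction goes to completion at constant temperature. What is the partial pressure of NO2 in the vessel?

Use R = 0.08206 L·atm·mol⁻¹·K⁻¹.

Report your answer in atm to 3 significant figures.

n(N2O5)₀ = PV/RT = (14.1 × 2.40) / (0.08206 × 770.15) = 0.5355 mol
n(NO2) = (4/2) × 0.5355 = 1.071 mol
P(NO2) = nRT/V = 1.071 × 0.08206 × 770.15 / 2.40 = 28.20 atm

28.2 atm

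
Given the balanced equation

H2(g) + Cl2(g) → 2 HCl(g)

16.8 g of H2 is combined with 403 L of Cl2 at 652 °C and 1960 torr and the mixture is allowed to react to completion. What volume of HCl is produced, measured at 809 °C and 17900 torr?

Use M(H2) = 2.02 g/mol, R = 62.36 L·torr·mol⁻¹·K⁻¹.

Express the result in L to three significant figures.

62.7 L

n(H2) = 16.8 / 2.02 = 8.317 mol
n(Cl2) = PV/RT = (1960 × 403) / (62.36 × 925.15) = 13.69 mol
For 8.317 mol H2, stoichiometry requires (1/1) × 8.317 = 8.317 mol Cl2; 13.69 mol is available, so H2 is limiting.
n(HCl) = (2/1) × 8.317 = 16.63 mol
V(HCl) = nRT/P = 16.63 × 62.36 × 1082.15 / 17900 = 62.69 L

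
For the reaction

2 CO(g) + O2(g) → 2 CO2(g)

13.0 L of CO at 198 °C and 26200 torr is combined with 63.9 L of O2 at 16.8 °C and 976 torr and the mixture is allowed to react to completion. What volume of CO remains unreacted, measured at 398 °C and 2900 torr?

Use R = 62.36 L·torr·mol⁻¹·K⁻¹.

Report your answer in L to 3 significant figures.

67.7 L

n(CO) = PV/RT = (26200 × 13.0) / (62.36 × 471.15) = 11.59 mol
n(O2) = PV/RT = (976 × 63.9) / (62.36 × 289.95) = 3.449 mol
For 11.59 mol CO, stoichiometry requires (1/2) × 11.59 = 5.795 mol O2; 3.449 mol is available, so O2 is limiting.
n(CO) consumed = (2/1) × 3.449 = 6.898 mol; remaining = 11.59 − 6.898 = 4.692 mol
V(CO) = nRT/P = 4.692 × 62.36 × 671.15 / 2900 = 67.72 L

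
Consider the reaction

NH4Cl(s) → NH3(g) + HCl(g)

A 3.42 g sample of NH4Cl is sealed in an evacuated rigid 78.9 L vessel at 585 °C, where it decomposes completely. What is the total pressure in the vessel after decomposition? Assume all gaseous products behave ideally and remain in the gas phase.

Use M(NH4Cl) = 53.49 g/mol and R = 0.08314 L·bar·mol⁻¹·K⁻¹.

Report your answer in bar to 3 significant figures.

0.116 bar

n(NH4Cl) = 3.42 / 53.49 = 0.06394 mol
n(gas produced) = (2/1) × 0.06394 = 0.1279 mol
P = nRT/V = 0.1279 × 0.08314 × 858.15 / 78.9 = 0.1157 bar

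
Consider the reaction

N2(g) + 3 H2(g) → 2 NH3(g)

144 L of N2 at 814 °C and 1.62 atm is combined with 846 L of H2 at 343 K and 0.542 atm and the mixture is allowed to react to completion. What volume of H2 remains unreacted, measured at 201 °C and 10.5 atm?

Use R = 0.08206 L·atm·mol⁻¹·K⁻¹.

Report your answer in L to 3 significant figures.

31.3 L

n(N2) = PV/RT = (1.62 × 144) / (0.08206 × 1087.15) = 2.615 mol
n(H2) = PV/RT = (0.542 × 846) / (0.08206 × 343) = 16.29 mol
For 2.615 mol N2, stoichiometry requires (3/1) × 2.615 = 7.845 mol H2; 16.29 mol is available, so N2 is limiting.
n(H2) consumed = (3/1) × 2.615 = 7.845 mol; remaining = 16.29 − 7.845 = 8.445 mol
V(H2) = nRT/P = 8.445 × 0.08206 × 474.15 / 10.5 = 31.29 L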